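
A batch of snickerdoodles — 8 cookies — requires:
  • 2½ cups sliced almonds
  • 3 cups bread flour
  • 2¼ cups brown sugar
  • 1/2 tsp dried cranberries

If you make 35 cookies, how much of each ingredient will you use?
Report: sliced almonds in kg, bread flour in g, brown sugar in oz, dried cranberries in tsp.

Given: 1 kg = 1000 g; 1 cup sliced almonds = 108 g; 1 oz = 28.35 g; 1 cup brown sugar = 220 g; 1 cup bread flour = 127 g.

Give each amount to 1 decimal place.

sliced almonds: 1.2 kg; bread flour: 1666.9 g; brown sugar: 76.4 oz; dried cranberries: 2.2 tsp

Scaling factor: 35/8 = 4.375.
sliced almonds: 2.5 cup × 35/8 × 108 g/cup ÷ 1000 g/kg ≈ 1.2 kg
bread flour: 3 cup × 35/8 × 127 g/cup ≈ 1666.9 g
brown sugar: 2.25 cup × 35/8 × 220 g/cup ÷ 28.35 g/oz ≈ 76.4 oz
dried cranberries: 0.5 tsp × 35/8 ≈ 2.2 tsp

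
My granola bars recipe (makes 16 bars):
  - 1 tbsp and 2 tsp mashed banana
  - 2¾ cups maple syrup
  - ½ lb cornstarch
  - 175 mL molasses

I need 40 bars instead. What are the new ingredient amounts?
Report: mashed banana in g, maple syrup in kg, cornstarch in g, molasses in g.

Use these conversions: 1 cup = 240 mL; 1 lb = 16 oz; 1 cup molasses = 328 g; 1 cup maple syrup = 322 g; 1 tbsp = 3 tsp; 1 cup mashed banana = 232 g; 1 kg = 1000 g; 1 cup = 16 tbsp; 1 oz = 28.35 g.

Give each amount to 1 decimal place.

Scaling factor: 40/16 = 5/2 = 2.5.
mashed banana: (1 tbsp + 2 tsp = 5/3 tbsp) × 5/2 ÷ 16 tbsp/cup × 232 g/cup ≈ 60.4 g
maple syrup: 2.75 cup × 5/2 × 322 g/cup ÷ 1000 g/kg ≈ 2.2 kg
cornstarch: 0.5 lb × 5/2 × 16 oz/lb × 28.35 g/oz = 567.0 g
molasses: 175 mL × 5/2 ÷ 240 mL/cup × 328 g/cup ≈ 597.9 g

mashed banana: 60.4 g; maple syrup: 2.2 kg; cornstarch: 567.0 g; molasses: 597.9 g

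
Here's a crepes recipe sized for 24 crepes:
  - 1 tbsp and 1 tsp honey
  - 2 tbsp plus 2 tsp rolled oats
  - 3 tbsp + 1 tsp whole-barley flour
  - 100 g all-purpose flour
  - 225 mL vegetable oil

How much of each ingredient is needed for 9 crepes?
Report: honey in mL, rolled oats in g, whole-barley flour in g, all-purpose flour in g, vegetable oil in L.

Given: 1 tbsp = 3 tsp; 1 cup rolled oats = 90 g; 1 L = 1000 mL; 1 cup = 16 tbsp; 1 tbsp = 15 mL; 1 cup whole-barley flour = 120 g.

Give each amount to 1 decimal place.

honey: 7.5 mL; rolled oats: 5.6 g; whole-barley flour: 9.4 g; all-purpose flour: 37.5 g; vegetable oil: 0.1 L

Scaling factor: 9/24 = 3/8 = 0.375.
honey: (1 tbsp + 1 tsp = 4/3 tbsp) × 3/8 × 15 mL/tbsp = 7.5 mL
rolled oats: (2 tbsp + 2 tsp = 8/3 tbsp) × 3/8 ÷ 16 tbsp/cup × 90 g/cup ≈ 5.6 g
whole-barley flour: (3 tbsp + 1 tsp = 10/3 tbsp) × 3/8 ÷ 16 tbsp/cup × 120 g/cup ≈ 9.4 g
all-purpose flour: 100 g × 3/8 = 37.5 g
vegetable oil: 225 mL × 3/8 ÷ 1000 mL/L ≈ 0.1 L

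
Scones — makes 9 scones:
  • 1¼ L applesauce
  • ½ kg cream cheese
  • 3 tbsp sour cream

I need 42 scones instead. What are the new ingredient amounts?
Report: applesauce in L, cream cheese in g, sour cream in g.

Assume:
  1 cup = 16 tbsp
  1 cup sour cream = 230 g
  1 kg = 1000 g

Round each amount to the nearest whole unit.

applesauce: 6 L; cream cheese: 2333 g; sour cream: 201 g

Scaling factor: 42/9 = 14/3.
applesauce: 1.25 L × 14/3 ≈ 6 L
cream cheese: 0.5 kg × 14/3 × 1000 g/kg ≈ 2333 g
sour cream: 3 tbsp × 14/3 ÷ 16 tbsp/cup × 230 g/cup ≈ 201 g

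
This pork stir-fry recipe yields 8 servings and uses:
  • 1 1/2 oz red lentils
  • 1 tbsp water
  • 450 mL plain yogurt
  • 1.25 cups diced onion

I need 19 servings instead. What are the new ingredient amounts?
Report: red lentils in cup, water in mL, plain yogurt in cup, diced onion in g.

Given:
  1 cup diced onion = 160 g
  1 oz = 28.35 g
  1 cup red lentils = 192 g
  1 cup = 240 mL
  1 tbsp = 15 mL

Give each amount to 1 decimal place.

red lentils: 0.5 cup; water: 35.6 mL; plain yogurt: 4.5 cup; diced onion: 475.0 g

Scaling factor: 19/8 = 2.375.
red lentils: 1.5 oz × 19/8 × 28.35 g/oz ÷ 192 g/cup ≈ 0.5 cup
water: 1 tbsp × 19/8 × 15 mL/tbsp ≈ 35.6 mL
plain yogurt: 450 mL × 19/8 ÷ 240 mL/cup ≈ 4.5 cup
diced onion: 1.25 cup × 19/8 × 160 g/cup = 475.0 g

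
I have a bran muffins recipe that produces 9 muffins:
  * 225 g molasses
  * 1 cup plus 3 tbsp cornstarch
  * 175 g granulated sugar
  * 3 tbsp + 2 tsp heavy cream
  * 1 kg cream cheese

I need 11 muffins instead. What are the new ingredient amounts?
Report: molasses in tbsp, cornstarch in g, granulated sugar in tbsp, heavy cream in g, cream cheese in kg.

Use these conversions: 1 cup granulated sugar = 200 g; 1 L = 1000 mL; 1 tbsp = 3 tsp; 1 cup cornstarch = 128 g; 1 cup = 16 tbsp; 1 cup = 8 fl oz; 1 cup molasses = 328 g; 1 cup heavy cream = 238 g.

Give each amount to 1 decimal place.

Scaling factor: 11/9.
molasses: 225 g × 11/9 ÷ 328 g/cup × 16 tbsp/cup ≈ 13.4 tbsp
cornstarch: (1 cup + 3 tbsp = 1.1875 cup) × 11/9 × 128 g/cup ≈ 185.8 g
granulated sugar: 175 g × 11/9 ÷ 200 g/cup × 16 tbsp/cup ≈ 17.1 tbsp
heavy cream: (3 tbsp + 2 tsp = 11/3 tbsp) × 11/9 ÷ 16 tbsp/cup × 238 g/cup ≈ 66.7 g
cream cheese: 1 kg × 11/9 ≈ 1.2 kg

molasses: 13.4 tbsp; cornstarch: 185.8 g; granulated sugar: 17.1 tbsp; heavy cream: 66.7 g; cream cheese: 1.2 kg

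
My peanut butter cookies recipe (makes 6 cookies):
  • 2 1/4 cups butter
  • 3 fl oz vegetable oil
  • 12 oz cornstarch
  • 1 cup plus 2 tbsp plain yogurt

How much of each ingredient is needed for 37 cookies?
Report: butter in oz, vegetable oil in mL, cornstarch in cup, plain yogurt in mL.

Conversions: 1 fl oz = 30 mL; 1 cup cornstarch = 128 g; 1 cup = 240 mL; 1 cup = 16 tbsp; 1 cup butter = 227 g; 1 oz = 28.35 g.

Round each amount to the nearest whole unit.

Scaling factor: 37/6.
butter: 2.25 cup × 37/6 × 227 g/cup ÷ 28.35 g/oz ≈ 111 oz
vegetable oil: 3 fl oz × 37/6 × 30 mL/fl oz = 555 mL
cornstarch: 12 oz × 37/6 × 28.35 g/oz ÷ 128 g/cup ≈ 16 cup
plain yogurt: (1 cup + 2 tbsp = 1.125 cup) × 37/6 × 240 mL/cup = 1665 mL

butter: 111 oz; vegetable oil: 555 mL; cornstarch: 16 cup; plain yogurt: 1665 mL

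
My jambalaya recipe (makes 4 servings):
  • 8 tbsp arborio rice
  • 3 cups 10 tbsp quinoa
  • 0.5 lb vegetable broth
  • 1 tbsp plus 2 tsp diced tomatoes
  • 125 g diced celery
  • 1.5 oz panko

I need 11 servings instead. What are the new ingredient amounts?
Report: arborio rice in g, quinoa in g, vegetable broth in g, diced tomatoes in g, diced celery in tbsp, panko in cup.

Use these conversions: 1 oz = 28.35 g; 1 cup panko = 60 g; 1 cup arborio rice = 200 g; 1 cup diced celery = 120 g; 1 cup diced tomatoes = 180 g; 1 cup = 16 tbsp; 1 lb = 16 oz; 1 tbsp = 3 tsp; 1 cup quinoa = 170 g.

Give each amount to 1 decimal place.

Scaling factor: 11/4 = 2.75.
arborio rice: 8 tbsp × 11/4 ÷ 16 tbsp/cup × 200 g/cup = 275.0 g
quinoa: (3 cup + 10 tbsp = 3.625 cup) × 11/4 × 170 g/cup ≈ 1694.7 g
vegetable broth: 0.5 lb × 11/4 × 16 oz/lb × 28.35 g/oz = 623.7 g
diced tomatoes: (1 tbsp + 2 tsp = 5/3 tbsp) × 11/4 ÷ 16 tbsp/cup × 180 g/cup ≈ 51.6 g
diced celery: 125 g × 11/4 ÷ 120 g/cup × 16 tbsp/cup ≈ 45.8 tbsp
panko: 1.5 oz × 11/4 × 28.35 g/oz ÷ 60 g/cup ≈ 1.9 cup

arborio rice: 275.0 g; quinoa: 1694.7 g; vegetable broth: 623.7 g; diced tomatoes: 51.6 g; diced celery: 45.8 tbsp; panko: 1.9 cup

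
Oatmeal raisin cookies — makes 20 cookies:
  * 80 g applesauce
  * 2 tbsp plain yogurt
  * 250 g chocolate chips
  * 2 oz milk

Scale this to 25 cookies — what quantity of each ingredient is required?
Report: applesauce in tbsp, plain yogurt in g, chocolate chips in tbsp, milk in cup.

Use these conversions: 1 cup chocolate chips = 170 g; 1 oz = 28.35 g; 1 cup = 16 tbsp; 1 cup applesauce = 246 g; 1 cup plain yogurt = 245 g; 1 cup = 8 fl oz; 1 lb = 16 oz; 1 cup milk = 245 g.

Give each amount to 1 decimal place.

Scaling factor: 25/20 = 5/4 = 1.25.
applesauce: 80 g × 5/4 ÷ 246 g/cup × 16 tbsp/cup ≈ 6.5 tbsp
plain yogurt: 2 tbsp × 5/4 ÷ 16 tbsp/cup × 245 g/cup ≈ 38.3 g
chocolate chips: 250 g × 5/4 ÷ 170 g/cup × 16 tbsp/cup ≈ 29.4 tbsp
milk: 2 oz × 5/4 × 28.35 g/oz ÷ 245 g/cup ≈ 0.3 cup

applesauce: 6.5 tbsp; plain yogurt: 38.3 g; chocolate chips: 29.4 tbsp; milk: 0.3 cup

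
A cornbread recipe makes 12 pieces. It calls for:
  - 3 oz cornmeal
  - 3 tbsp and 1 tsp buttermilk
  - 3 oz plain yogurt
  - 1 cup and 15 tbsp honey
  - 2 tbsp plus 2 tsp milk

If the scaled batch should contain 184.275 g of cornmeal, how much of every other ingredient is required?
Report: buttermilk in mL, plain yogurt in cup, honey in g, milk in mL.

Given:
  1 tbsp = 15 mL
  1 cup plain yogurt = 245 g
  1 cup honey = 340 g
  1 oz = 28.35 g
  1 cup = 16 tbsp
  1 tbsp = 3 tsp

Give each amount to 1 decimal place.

The original recipe has 85.05 g of cornmeal, so the scaling factor is 184.275 ÷ 85.05 = 13/6.
buttermilk: (3 tbsp + 1 tsp = 10/3 tbsp) × 13/6 × 15 mL/tbsp ≈ 108.3 mL
plain yogurt: 3 oz × 13/6 × 28.35 g/oz ÷ 245 g/cup ≈ 0.8 cup
honey: (1 cup + 15 tbsp = 1.9375 cup) × 13/6 × 340 g/cup ≈ 1427.3 g
milk: (2 tbsp + 2 tsp = 8/3 tbsp) × 13/6 × 15 mL/tbsp ≈ 86.7 mL

buttermilk: 108.3 mL; plain yogurt: 0.8 cup; honey: 1427.3 g; milk: 86.7 mL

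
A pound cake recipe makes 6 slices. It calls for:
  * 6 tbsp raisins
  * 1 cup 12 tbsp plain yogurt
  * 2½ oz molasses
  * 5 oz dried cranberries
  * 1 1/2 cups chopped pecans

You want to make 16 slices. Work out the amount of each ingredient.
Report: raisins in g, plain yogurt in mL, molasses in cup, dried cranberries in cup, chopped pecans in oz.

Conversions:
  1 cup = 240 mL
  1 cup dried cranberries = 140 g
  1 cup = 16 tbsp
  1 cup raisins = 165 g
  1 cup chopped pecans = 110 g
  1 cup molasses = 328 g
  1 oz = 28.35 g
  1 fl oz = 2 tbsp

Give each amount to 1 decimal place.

raisins: 165.0 g; plain yogurt: 1120.0 mL; molasses: 0.6 cup; dried cranberries: 2.7 cup; chopped pecans: 15.5 oz

Scaling factor: 16/6 = 8/3.
raisins: 6 tbsp × 8/3 ÷ 16 tbsp/cup × 165 g/cup = 165.0 g
plain yogurt: (1 cup + 12 tbsp = 1.75 cup) × 8/3 × 240 mL/cup = 1120.0 mL
molasses: 2.5 oz × 8/3 × 28.35 g/oz ÷ 328 g/cup ≈ 0.6 cup
dried cranberries: 5 oz × 8/3 × 28.35 g/oz ÷ 140 g/cup = 2.7 cup
chopped pecans: 1.5 cup × 8/3 × 110 g/cup ÷ 28.35 g/oz ≈ 15.5 oz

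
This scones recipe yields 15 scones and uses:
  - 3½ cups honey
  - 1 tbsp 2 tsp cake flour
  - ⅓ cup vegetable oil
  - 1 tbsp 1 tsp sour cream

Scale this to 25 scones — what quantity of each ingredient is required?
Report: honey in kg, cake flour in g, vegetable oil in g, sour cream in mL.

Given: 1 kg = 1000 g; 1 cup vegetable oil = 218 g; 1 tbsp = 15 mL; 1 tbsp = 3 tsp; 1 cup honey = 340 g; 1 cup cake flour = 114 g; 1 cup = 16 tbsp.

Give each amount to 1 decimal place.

honey: 2.0 kg; cake flour: 19.8 g; vegetable oil: 121.1 g; sour cream: 33.3 mL

Scaling factor: 25/15 = 5/3.
honey: 3.5 cup × 5/3 × 340 g/cup ÷ 1000 g/kg ≈ 2.0 kg
cake flour: (1 tbsp + 2 tsp = 5/3 tbsp) × 5/3 ÷ 16 tbsp/cup × 114 g/cup ≈ 19.8 g
vegetable oil: 1/3 cup × 5/3 × 218 g/cup ≈ 121.1 g
sour cream: (1 tbsp + 1 tsp = 4/3 tbsp) × 5/3 × 15 mL/tbsp ≈ 33.3 mL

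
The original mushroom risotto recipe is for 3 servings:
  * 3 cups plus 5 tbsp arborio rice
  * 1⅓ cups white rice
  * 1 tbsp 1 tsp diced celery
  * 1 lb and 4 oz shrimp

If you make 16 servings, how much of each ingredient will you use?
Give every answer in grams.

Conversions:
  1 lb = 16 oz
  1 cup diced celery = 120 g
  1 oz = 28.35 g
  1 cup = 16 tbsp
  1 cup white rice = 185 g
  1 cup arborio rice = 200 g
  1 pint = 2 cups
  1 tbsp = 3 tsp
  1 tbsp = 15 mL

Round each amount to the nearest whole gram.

arborio rice: 3533 g; white rice: 1316 g; diced celery: 53 g; shrimp: 3024 g

Scaling factor: 16/3.
arborio rice: (3 cup + 5 tbsp = 3.3125 cup) × 16/3 × 200 g/cup ≈ 3533 g
white rice: 4/3 cup × 16/3 × 185 g/cup ≈ 1316 g
diced celery: (1 tbsp + 1 tsp = 4/3 tbsp) × 16/3 ÷ 16 tbsp/cup × 120 g/cup ≈ 53 g
shrimp: (1 lb + 4 oz = 1.25 lb) × 16/3 × 16 oz/lb × 28.35 g/oz = 3024 g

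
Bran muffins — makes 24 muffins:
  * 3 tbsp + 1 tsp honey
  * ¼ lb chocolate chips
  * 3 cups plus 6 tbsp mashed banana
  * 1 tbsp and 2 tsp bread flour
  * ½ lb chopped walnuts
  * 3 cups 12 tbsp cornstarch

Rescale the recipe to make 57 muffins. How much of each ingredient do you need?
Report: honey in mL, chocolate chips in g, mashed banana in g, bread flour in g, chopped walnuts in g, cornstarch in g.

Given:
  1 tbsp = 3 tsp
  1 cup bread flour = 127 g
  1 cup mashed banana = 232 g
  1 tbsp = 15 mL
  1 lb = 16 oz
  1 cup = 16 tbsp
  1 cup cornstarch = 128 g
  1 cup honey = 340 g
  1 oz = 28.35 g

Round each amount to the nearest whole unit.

Scaling factor: 57/24 = 19/8 = 2.375.
honey: (3 tbsp + 1 tsp = 10/3 tbsp) × 19/8 × 15 mL/tbsp ≈ 119 mL
chocolate chips: 0.25 lb × 19/8 × 16 oz/lb × 28.35 g/oz ≈ 269 g
mashed banana: (3 cup + 6 tbsp = 3.375 cup) × 19/8 × 232 g/cup ≈ 1860 g
bread flour: (1 tbsp + 2 tsp = 5/3 tbsp) × 19/8 ÷ 16 tbsp/cup × 127 g/cup ≈ 31 g
chopped walnuts: 0.5 lb × 19/8 × 16 oz/lb × 28.35 g/oz ≈ 539 g
cornstarch: (3 cup + 12 tbsp = 3.75 cup) × 19/8 × 128 g/cup = 1140 g

honey: 119 mL; chocolate chips: 269 g; mashed banana: 1860 g; bread flour: 31 g; chopped walnuts: 539 g; cornstarch: 1140 g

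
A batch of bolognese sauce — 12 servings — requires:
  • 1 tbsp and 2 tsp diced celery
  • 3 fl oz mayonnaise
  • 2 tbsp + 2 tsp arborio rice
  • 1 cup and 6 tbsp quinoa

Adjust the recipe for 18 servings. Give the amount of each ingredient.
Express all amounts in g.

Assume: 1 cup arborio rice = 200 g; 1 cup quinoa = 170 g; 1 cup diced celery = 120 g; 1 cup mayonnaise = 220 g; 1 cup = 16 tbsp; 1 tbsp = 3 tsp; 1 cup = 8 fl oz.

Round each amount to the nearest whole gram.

Scaling factor: 18/12 = 3/2 = 1.5.
diced celery: (1 tbsp + 2 tsp = 5/3 tbsp) × 3/2 ÷ 16 tbsp/cup × 120 g/cup ≈ 19 g
mayonnaise: 3 fl oz × 3/2 ÷ 8 fl oz/cup × 220 g/cup ≈ 124 g
arborio rice: (2 tbsp + 2 tsp = 8/3 tbsp) × 3/2 ÷ 16 tbsp/cup × 200 g/cup = 50 g
quinoa: (1 cup + 6 tbsp = 1.375 cup) × 3/2 × 170 g/cup ≈ 351 g

diced celery: 19 g; mayonnaise: 124 g; arborio rice: 50 g; quinoa: 351 g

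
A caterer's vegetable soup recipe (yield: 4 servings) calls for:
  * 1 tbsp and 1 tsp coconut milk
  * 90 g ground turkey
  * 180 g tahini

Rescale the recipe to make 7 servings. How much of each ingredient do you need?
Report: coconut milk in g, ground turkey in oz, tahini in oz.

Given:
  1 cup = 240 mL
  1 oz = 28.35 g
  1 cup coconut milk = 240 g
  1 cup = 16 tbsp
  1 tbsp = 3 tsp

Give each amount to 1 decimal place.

Scaling factor: 7/4 = 1.75.
coconut milk: (1 tbsp + 1 tsp = 4/3 tbsp) × 7/4 ÷ 16 tbsp/cup × 240 g/cup = 35.0 g
ground turkey: 90 g × 7/4 ÷ 28.35 g/oz ≈ 5.6 oz
tahini: 180 g × 7/4 ÷ 28.35 g/oz ≈ 11.1 oz

coconut milk: 35.0 g; ground turkey: 5.6 oz; tahini: 11.1 oz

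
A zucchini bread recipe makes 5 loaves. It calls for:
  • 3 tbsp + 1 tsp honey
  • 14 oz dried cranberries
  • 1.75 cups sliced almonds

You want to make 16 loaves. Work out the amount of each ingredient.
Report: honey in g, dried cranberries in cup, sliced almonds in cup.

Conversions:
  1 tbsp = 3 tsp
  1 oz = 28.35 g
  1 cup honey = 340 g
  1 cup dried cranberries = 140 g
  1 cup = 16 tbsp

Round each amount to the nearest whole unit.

Scaling factor: 16/5 = 3.2.
honey: (3 tbsp + 1 tsp = 10/3 tbsp) × 16/5 ÷ 16 tbsp/cup × 340 g/cup ≈ 227 g
dried cranberries: 14 oz × 16/5 × 28.35 g/oz ÷ 140 g/cup ≈ 9 cup
sliced almonds: 1.75 cup × 16/5 ≈ 6 cup

honey: 227 g; dried cranberries: 9 cup; sliced almonds: 6 cup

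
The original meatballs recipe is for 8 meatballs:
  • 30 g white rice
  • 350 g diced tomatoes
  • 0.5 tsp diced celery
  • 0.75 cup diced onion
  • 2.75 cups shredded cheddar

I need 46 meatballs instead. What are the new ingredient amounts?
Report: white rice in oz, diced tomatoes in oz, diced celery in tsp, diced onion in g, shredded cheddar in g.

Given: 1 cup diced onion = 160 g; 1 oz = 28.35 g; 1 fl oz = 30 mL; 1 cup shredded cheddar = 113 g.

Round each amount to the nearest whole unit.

white rice: 6 oz; diced tomatoes: 71 oz; diced celery: 3 tsp; diced onion: 690 g; shredded cheddar: 1787 g

Scaling factor: 46/8 = 23/4 = 5.75.
white rice: 30 g × 23/4 ÷ 28.35 g/oz ≈ 6 oz
diced tomatoes: 350 g × 23/4 ÷ 28.35 g/oz ≈ 71 oz
diced celery: 0.5 tsp × 23/4 ≈ 3 tsp
diced onion: 0.75 cup × 23/4 × 160 g/cup = 690 g
shredded cheddar: 2.75 cup × 23/4 × 113 g/cup ≈ 1787 g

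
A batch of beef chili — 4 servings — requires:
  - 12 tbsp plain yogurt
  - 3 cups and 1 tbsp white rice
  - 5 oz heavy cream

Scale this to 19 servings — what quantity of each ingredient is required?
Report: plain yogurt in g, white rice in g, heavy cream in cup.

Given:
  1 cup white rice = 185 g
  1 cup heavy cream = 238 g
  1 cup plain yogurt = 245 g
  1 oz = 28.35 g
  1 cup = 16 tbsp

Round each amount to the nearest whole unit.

Scaling factor: 19/4 = 4.75.
plain yogurt: 12 tbsp × 19/4 ÷ 16 tbsp/cup × 245 g/cup ≈ 873 g
white rice: (3 cup + 1 tbsp = 3.0625 cup) × 19/4 × 185 g/cup ≈ 2691 g
heavy cream: 5 oz × 19/4 × 28.35 g/oz ÷ 238 g/cup ≈ 3 cup

plain yogurt: 873 g; white rice: 2691 g; heavy cream: 3 cup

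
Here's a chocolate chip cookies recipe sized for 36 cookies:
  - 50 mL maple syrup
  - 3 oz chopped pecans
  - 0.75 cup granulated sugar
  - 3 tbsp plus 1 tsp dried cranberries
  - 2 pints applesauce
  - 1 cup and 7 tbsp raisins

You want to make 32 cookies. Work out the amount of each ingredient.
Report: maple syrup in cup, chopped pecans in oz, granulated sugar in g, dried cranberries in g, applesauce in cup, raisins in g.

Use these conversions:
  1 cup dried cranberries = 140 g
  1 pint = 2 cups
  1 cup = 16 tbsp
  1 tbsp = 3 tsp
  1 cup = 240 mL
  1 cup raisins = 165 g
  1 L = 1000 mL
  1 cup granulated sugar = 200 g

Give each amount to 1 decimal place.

maple syrup: 0.2 cup; chopped pecans: 2.7 oz; granulated sugar: 133.3 g; dried cranberries: 25.9 g; applesauce: 3.6 cup; raisins: 210.8 g

Scaling factor: 32/36 = 8/9.
maple syrup: 50 mL × 8/9 ÷ 240 mL/cup ≈ 0.2 cup
chopped pecans: 3 oz × 8/9 ≈ 2.7 oz
granulated sugar: 0.75 cup × 8/9 × 200 g/cup ≈ 133.3 g
dried cranberries: (3 tbsp + 1 tsp = 10/3 tbsp) × 8/9 ÷ 16 tbsp/cup × 140 g/cup ≈ 25.9 g
applesauce: 2 pint × 8/9 × 2 cup/pint ≈ 3.6 cup
raisins: (1 cup + 7 tbsp = 1.4375 cup) × 8/9 × 165 g/cup ≈ 210.8 g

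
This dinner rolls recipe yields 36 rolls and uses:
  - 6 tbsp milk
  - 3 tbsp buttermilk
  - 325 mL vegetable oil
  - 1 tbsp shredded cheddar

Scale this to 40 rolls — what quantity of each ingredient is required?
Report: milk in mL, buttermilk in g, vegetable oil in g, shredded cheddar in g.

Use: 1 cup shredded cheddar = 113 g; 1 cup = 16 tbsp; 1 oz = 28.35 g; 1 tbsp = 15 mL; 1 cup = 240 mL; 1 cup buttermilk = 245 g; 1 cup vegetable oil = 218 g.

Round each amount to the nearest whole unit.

milk: 100 mL; buttermilk: 51 g; vegetable oil: 328 g; shredded cheddar: 8 g

Scaling factor: 40/36 = 10/9.
milk: 6 tbsp × 10/9 × 15 mL/tbsp = 100 mL
buttermilk: 3 tbsp × 10/9 ÷ 16 tbsp/cup × 245 g/cup ≈ 51 g
vegetable oil: 325 mL × 10/9 ÷ 240 mL/cup × 218 g/cup ≈ 328 g
shredded cheddar: 1 tbsp × 10/9 ÷ 16 tbsp/cup × 113 g/cup ≈ 8 g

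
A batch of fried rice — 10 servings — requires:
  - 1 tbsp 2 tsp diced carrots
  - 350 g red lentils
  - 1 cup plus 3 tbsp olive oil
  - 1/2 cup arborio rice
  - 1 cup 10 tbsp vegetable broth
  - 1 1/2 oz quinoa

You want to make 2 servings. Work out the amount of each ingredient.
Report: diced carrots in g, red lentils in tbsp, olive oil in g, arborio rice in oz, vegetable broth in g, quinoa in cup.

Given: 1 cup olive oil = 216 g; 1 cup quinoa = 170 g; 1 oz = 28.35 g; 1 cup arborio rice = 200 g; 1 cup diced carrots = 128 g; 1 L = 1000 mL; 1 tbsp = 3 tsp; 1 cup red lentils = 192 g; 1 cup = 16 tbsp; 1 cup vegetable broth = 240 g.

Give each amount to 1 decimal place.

Scaling factor: 2/10 = 1/5 = 0.2.
diced carrots: (1 tbsp + 2 tsp = 5/3 tbsp) × 1/5 ÷ 16 tbsp/cup × 128 g/cup ≈ 2.7 g
red lentils: 350 g × 1/5 ÷ 192 g/cup × 16 tbsp/cup ≈ 5.8 tbsp
olive oil: (1 cup + 3 tbsp = 1.1875 cup) × 1/5 × 216 g/cup = 51.3 g
arborio rice: 0.5 cup × 1/5 × 200 g/cup ÷ 28.35 g/oz ≈ 0.7 oz
vegetable broth: (1 cup + 10 tbsp = 1.625 cup) × 1/5 × 240 g/cup = 78.0 g
quinoa: 1.5 oz × 1/5 × 28.35 g/oz ÷ 170 g/cup ≈ 0.1 cup

diced carrots: 2.7 g; red lentils: 5.8 tbsp; olive oil: 51.3 g; arborio rice: 0.7 oz; vegetable broth: 78.0 g; quinoa: 0.1 cup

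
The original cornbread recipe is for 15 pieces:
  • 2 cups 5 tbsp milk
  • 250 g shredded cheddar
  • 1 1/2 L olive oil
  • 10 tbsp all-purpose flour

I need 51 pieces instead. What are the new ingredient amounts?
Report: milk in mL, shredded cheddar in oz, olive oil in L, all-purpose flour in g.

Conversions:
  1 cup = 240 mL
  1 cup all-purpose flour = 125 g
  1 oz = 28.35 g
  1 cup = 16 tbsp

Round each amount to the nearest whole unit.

milk: 1887 mL; shredded cheddar: 30 oz; olive oil: 5 L; all-purpose flour: 266 g

Scaling factor: 51/15 = 17/5 = 3.4.
milk: (2 cup + 5 tbsp = 2.3125 cup) × 17/5 × 240 mL/cup = 1887 mL
shredded cheddar: 250 g × 17/5 ÷ 28.35 g/oz ≈ 30 oz
olive oil: 1.5 L × 17/5 ≈ 5 L
all-purpose flour: 10 tbsp × 17/5 ÷ 16 tbsp/cup × 125 g/cup ≈ 266 g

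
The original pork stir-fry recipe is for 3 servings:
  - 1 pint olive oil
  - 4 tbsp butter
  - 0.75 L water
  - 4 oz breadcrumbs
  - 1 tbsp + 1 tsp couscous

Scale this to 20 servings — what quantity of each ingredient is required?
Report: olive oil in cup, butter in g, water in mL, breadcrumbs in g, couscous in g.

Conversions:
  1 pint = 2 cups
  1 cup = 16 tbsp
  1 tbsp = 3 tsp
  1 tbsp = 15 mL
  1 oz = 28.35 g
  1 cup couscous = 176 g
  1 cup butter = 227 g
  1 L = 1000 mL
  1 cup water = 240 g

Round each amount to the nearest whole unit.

Scaling factor: 20/3.
olive oil: 1 pint × 20/3 × 2 cup/pint ≈ 13 cup
butter: 4 tbsp × 20/3 ÷ 16 tbsp/cup × 227 g/cup ≈ 378 g
water: 0.75 L × 20/3 × 1000 mL/L = 5000 mL
breadcrumbs: 4 oz × 20/3 × 28.35 g/oz = 756 g
couscous: (1 tbsp + 1 tsp = 4/3 tbsp) × 20/3 ÷ 16 tbsp/cup × 176 g/cup ≈ 98 g

olive oil: 13 cup; butter: 378 g; water: 5000 mL; breadcrumbs: 756 g; couscous: 98 g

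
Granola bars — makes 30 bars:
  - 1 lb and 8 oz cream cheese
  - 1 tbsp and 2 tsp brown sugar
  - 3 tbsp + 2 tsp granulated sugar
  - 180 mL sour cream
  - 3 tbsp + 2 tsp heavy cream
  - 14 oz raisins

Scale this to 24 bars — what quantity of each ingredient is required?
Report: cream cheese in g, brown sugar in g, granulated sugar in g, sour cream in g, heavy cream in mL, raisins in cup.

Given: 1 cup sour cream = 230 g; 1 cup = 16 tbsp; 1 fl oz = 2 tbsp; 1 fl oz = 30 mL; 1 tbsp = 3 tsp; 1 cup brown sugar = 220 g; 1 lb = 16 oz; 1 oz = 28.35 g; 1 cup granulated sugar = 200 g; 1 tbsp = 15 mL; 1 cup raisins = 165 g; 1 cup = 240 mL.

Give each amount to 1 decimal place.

cream cheese: 544.3 g; brown sugar: 18.3 g; granulated sugar: 36.7 g; sour cream: 138.0 g; heavy cream: 44.0 mL; raisins: 1.9 cup

Scaling factor: 24/30 = 4/5 = 0.8.
cream cheese: (1 lb + 8 oz = 1.5 lb) × 4/5 × 16 oz/lb × 28.35 g/oz ≈ 544.3 g
brown sugar: (1 tbsp + 2 tsp = 5/3 tbsp) × 4/5 ÷ 16 tbsp/cup × 220 g/cup ≈ 18.3 g
granulated sugar: (3 tbsp + 2 tsp = 11/3 tbsp) × 4/5 ÷ 16 tbsp/cup × 200 g/cup ≈ 36.7 g
sour cream: 180 mL × 4/5 ÷ 240 mL/cup × 230 g/cup = 138.0 g
heavy cream: (3 tbsp + 2 tsp = 11/3 tbsp) × 4/5 × 15 mL/tbsp = 44.0 mL
raisins: 14 oz × 4/5 × 28.35 g/oz ÷ 165 g/cup ≈ 1.9 cup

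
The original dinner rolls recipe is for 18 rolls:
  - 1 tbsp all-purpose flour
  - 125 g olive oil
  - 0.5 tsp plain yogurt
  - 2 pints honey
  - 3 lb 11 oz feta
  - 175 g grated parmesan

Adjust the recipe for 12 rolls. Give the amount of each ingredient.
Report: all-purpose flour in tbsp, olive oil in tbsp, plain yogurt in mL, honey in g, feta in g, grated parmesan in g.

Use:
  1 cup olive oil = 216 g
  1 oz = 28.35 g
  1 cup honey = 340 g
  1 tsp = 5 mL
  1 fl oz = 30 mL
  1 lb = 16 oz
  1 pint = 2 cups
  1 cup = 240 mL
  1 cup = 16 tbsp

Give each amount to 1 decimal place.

Scaling factor: 12/18 = 2/3.
all-purpose flour: 1 tbsp × 2/3 ≈ 0.7 tbsp
olive oil: 125 g × 2/3 ÷ 216 g/cup × 16 tbsp/cup ≈ 6.2 tbsp
plain yogurt: 0.5 tsp × 2/3 × 5 mL/tsp ≈ 1.7 mL
honey: 2 pint × 2/3 × 2 cup/pint × 340 g/cup ≈ 906.7 g
feta: (3 lb + 11 oz = 3.6875 lb) × 2/3 × 16 oz/lb × 28.35 g/oz = 1115.1 g
grated parmesan: 175 g × 2/3 ≈ 116.7 g

all-purpose flour: 0.7 tbsp; olive oil: 6.2 tbsp; plain yogurt: 1.7 mL; honey: 906.7 g; feta: 1115.1 g; grated parmesan: 116.7 g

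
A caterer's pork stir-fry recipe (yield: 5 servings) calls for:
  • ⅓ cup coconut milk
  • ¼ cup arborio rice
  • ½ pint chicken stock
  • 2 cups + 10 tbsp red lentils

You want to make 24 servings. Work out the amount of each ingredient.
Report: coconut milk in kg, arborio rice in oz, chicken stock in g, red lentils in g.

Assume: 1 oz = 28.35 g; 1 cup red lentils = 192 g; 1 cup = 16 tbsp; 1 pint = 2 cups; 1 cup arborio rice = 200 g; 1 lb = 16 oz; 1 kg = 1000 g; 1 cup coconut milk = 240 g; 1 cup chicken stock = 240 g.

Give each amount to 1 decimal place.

coconut milk: 0.4 kg; arborio rice: 8.5 oz; chicken stock: 1152.0 g; red lentils: 2419.2 g

Scaling factor: 24/5 = 4.8.
coconut milk: 1/3 cup × 24/5 × 240 g/cup ÷ 1000 g/kg ≈ 0.4 kg
arborio rice: 0.25 cup × 24/5 × 200 g/cup ÷ 28.35 g/oz ≈ 8.5 oz
chicken stock: 0.5 pint × 24/5 × 2 cup/pint × 240 g/cup = 1152.0 g
red lentils: (2 cup + 10 tbsp = 2.625 cup) × 24/5 × 192 g/cup = 2419.2 g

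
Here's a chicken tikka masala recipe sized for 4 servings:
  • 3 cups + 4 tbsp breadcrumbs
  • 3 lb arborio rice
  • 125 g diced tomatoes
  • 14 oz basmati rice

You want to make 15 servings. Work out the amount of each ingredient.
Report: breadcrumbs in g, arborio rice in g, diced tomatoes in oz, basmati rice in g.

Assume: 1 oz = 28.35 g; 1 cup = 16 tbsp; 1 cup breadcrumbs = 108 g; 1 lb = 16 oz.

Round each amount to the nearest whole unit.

Scaling factor: 15/4 = 3.75.
breadcrumbs: (3 cup + 4 tbsp = 3.25 cup) × 15/4 × 108 g/cup ≈ 1316 g
arborio rice: 3 lb × 15/4 × 16 oz/lb × 28.35 g/oz = 5103 g
diced tomatoes: 125 g × 15/4 ÷ 28.35 g/oz ≈ 17 oz
basmati rice: 14 oz × 15/4 × 28.35 g/oz ≈ 1488 g

breadcrumbs: 1316 g; arborio rice: 5103 g; diced tomatoes: 17 oz; basmati rice: 1488 g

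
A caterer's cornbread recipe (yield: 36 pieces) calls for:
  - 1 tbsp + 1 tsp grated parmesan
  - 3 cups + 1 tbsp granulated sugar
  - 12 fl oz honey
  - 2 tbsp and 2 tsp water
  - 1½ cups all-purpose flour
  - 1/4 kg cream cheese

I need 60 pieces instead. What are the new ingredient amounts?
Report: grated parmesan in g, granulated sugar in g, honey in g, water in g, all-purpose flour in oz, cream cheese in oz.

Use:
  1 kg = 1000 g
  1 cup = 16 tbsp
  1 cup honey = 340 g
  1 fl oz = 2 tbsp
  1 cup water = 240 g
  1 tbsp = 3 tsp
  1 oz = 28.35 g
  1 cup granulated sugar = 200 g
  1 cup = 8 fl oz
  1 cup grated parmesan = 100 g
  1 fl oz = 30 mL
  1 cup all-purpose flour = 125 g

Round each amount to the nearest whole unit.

grated parmesan: 14 g; granulated sugar: 1021 g; honey: 850 g; water: 67 g; all-purpose flour: 11 oz; cream cheese: 15 oz

Scaling factor: 60/36 = 5/3.
grated parmesan: (1 tbsp + 1 tsp = 4/3 tbsp) × 5/3 ÷ 16 tbsp/cup × 100 g/cup ≈ 14 g
granulated sugar: (3 cup + 1 tbsp = 3.0625 cup) × 5/3 × 200 g/cup ≈ 1021 g
honey: 12 fl oz × 5/3 ÷ 8 fl oz/cup × 340 g/cup = 850 g
water: (2 tbsp + 2 tsp = 8/3 tbsp) × 5/3 ÷ 16 tbsp/cup × 240 g/cup ≈ 67 g
all-purpose flour: 1.5 cup × 5/3 × 125 g/cup ÷ 28.35 g/oz ≈ 11 oz
cream cheese: 0.25 kg × 5/3 × 1000 g/kg ÷ 28.35 g/oz ≈ 15 oz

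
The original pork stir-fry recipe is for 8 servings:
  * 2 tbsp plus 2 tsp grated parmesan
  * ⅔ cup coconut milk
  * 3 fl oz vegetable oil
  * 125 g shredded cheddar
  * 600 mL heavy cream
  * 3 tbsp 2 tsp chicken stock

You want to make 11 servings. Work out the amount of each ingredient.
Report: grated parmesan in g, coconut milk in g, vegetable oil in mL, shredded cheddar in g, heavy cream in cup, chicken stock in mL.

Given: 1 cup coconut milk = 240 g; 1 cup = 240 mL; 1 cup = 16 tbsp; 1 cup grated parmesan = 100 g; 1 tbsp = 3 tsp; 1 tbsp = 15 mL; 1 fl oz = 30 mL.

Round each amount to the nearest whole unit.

grated parmesan: 23 g; coconut milk: 220 g; vegetable oil: 124 mL; shredded cheddar: 172 g; heavy cream: 3 cup; chicken stock: 76 mL

Scaling factor: 11/8 = 1.375.
grated parmesan: (2 tbsp + 2 tsp = 8/3 tbsp) × 11/8 ÷ 16 tbsp/cup × 100 g/cup ≈ 23 g
coconut milk: 2/3 cup × 11/8 × 240 g/cup = 220 g
vegetable oil: 3 fl oz × 11/8 × 30 mL/fl oz ≈ 124 mL
shredded cheddar: 125 g × 11/8 ≈ 172 g
heavy cream: 600 mL × 11/8 ÷ 240 mL/cup ≈ 3 cup
chicken stock: (3 tbsp + 2 tsp = 11/3 tbsp) × 11/8 × 15 mL/tbsp ≈ 76 mL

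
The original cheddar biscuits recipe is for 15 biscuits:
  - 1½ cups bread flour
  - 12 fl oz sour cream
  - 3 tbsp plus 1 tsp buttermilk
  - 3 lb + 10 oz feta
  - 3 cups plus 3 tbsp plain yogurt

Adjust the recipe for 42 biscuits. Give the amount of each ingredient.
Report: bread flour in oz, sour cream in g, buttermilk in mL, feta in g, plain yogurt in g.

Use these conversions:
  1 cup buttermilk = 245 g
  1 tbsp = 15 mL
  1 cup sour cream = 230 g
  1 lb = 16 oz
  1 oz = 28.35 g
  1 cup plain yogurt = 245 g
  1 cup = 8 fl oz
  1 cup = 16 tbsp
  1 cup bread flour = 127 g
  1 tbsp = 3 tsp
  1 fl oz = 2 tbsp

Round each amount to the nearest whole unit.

Scaling factor: 42/15 = 14/5 = 2.8.
bread flour: 1.5 cup × 14/5 × 127 g/cup ÷ 28.35 g/oz ≈ 19 oz
sour cream: 12 fl oz × 14/5 ÷ 8 fl oz/cup × 230 g/cup = 966 g
buttermilk: (3 tbsp + 1 tsp = 10/3 tbsp) × 14/5 × 15 mL/tbsp = 140 mL
feta: (3 lb + 10 oz = 3.625 lb) × 14/5 × 16 oz/lb × 28.35 g/oz ≈ 4604 g
plain yogurt: (3 cup + 3 tbsp = 3.1875 cup) × 14/5 × 245 g/cup ≈ 2187 g

bread flour: 19 oz; sour cream: 966 g; buttermilk: 140 mL; feta: 4604 g; plain yogurt: 2187 g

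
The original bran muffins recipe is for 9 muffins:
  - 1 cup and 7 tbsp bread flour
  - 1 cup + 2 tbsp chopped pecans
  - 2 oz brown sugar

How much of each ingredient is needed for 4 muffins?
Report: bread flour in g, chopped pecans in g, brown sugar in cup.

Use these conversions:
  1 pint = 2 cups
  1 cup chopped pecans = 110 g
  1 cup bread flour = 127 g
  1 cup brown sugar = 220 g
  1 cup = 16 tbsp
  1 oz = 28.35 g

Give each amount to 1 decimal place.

bread flour: 81.1 g; chopped pecans: 55.0 g; brown sugar: 0.1 cup

Scaling factor: 4/9.
bread flour: (1 cup + 7 tbsp = 1.4375 cup) × 4/9 × 127 g/cup ≈ 81.1 g
chopped pecans: (1 cup + 2 tbsp = 1.125 cup) × 4/9 × 110 g/cup = 55.0 g
brown sugar: 2 oz × 4/9 × 28.35 g/oz ÷ 220 g/cup ≈ 0.1 cup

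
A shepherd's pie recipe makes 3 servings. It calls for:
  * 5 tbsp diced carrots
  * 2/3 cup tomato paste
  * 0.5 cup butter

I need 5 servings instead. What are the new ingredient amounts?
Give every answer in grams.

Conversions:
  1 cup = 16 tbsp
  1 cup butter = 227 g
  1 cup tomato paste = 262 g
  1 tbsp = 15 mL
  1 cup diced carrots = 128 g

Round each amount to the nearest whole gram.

diced carrots: 67 g; tomato paste: 291 g; butter: 189 g

Scaling factor: 5/3.
diced carrots: 5 tbsp × 5/3 ÷ 16 tbsp/cup × 128 g/cup ≈ 67 g
tomato paste: 2/3 cup × 5/3 × 262 g/cup ≈ 291 g
butter: 0.5 cup × 5/3 × 227 g/cup ≈ 189 g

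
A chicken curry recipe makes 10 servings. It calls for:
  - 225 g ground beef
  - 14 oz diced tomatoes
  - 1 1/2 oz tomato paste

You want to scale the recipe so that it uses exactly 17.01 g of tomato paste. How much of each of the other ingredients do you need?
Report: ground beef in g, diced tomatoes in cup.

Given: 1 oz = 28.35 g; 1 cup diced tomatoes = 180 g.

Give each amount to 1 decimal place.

The original recipe has 42.525 g of tomato paste, so the scaling factor is 17.01 ÷ 42.525 = 2/5 = 0.4.
ground beef: 225 g × 2/5 = 90.0 g
diced tomatoes: 14 oz × 2/5 × 28.35 g/oz ÷ 180 g/cup ≈ 0.9 cup

ground beef: 90.0 g; diced tomatoes: 0.9 cup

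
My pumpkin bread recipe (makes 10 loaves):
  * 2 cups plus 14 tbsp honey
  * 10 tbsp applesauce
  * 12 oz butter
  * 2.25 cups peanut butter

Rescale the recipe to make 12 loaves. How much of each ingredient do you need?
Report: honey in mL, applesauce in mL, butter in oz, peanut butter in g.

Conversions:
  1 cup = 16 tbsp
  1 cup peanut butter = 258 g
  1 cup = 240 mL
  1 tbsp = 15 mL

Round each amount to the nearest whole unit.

Scaling factor: 12/10 = 6/5 = 1.2.
honey: (2 cup + 14 tbsp = 2.875 cup) × 6/5 × 240 mL/cup = 828 mL
applesauce: 10 tbsp × 6/5 × 15 mL/tbsp = 180 mL
butter: 12 oz × 6/5 ≈ 14 oz
peanut butter: 2.25 cup × 6/5 × 258 g/cup ≈ 697 g

honey: 828 mL; applesauce: 180 mL; butter: 14 oz; peanut butter: 697 g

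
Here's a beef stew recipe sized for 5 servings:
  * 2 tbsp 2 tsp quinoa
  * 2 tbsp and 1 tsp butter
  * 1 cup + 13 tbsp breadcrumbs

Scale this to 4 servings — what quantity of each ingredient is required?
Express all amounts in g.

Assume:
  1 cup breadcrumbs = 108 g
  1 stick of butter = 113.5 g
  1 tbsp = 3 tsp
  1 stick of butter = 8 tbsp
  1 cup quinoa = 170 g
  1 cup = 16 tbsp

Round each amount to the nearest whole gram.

Scaling factor: 4/5 = 0.8.
quinoa: (2 tbsp + 2 tsp = 8/3 tbsp) × 4/5 ÷ 16 tbsp/cup × 170 g/cup ≈ 23 g
butter: (2 tbsp + 1 tsp = 7/3 tbsp) × 4/5 ÷ 8 tbsp/stick × 113.5 g/stick ≈ 26 g
breadcrumbs: (1 cup + 13 tbsp = 1.8125 cup) × 4/5 × 108 g/cup ≈ 157 g

quinoa: 23 g; butter: 26 g; breadcrumbs: 157 g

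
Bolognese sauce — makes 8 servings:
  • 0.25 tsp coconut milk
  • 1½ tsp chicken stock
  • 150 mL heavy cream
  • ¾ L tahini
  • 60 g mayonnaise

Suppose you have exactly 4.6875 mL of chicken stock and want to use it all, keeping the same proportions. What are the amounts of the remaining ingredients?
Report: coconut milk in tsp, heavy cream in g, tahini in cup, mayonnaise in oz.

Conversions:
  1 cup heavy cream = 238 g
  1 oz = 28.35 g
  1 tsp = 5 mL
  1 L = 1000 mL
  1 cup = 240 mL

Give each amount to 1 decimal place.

coconut milk: 0.2 tsp; heavy cream: 93.0 g; tahini: 2.0 cup; mayonnaise: 1.3 oz

The original recipe has 7.5 mL of chicken stock, so the scaling factor is 4.6875 ÷ 7.5 = 5/8 = 0.625.
coconut milk: 0.25 tsp × 5/8 ≈ 0.2 tsp
heavy cream: 150 mL × 5/8 ÷ 240 mL/cup × 238 g/cup ≈ 93.0 g
tahini: 0.75 L × 5/8 × 1000 mL/L ÷ 240 mL/cup ≈ 2.0 cup
mayonnaise: 60 g × 5/8 ÷ 28.35 g/oz ≈ 1.3 oz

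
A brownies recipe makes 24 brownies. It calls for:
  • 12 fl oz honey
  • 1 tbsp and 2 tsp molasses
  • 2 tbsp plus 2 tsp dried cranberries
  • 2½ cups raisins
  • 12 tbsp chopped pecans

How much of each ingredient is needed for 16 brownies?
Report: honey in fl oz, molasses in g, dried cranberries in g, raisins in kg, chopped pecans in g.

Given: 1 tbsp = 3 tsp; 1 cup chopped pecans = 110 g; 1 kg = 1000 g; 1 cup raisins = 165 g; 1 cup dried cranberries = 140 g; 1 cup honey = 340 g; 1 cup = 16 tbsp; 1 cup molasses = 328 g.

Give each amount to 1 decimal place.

Scaling factor: 16/24 = 2/3.
honey: 12 fl oz × 2/3 = 8.0 fl oz
molasses: (1 tbsp + 2 tsp = 5/3 tbsp) × 2/3 ÷ 16 tbsp/cup × 328 g/cup ≈ 22.8 g
dried cranberries: (2 tbsp + 2 tsp = 8/3 tbsp) × 2/3 ÷ 16 tbsp/cup × 140 g/cup ≈ 15.6 g
raisins: 2.5 cup × 2/3 × 165 g/cup ÷ 1000 g/kg ≈ 0.3 kg
chopped pecans: 12 tbsp × 2/3 ÷ 16 tbsp/cup × 110 g/cup = 55.0 g

honey: 8.0 fl oz; molasses: 22.8 g; dried cranberries: 15.6 g; raisins: 0.3 kg; chopped pecans: 55.0 g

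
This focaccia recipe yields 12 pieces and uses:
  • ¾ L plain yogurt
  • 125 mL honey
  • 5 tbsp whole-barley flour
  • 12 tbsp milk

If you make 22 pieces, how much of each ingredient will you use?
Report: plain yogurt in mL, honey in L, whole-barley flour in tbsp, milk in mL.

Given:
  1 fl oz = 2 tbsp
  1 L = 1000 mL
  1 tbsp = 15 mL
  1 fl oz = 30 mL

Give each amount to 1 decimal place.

plain yogurt: 1375.0 mL; honey: 0.2 L; whole-barley flour: 9.2 tbsp; milk: 330.0 mL

Scaling factor: 22/12 = 11/6.
plain yogurt: 0.75 L × 11/6 × 1000 mL/L = 1375.0 mL
honey: 125 mL × 11/6 ÷ 1000 mL/L ≈ 0.2 L
whole-barley flour: 5 tbsp × 11/6 ≈ 9.2 tbsp
milk: 12 tbsp × 11/6 × 15 mL/tbsp = 330.0 mL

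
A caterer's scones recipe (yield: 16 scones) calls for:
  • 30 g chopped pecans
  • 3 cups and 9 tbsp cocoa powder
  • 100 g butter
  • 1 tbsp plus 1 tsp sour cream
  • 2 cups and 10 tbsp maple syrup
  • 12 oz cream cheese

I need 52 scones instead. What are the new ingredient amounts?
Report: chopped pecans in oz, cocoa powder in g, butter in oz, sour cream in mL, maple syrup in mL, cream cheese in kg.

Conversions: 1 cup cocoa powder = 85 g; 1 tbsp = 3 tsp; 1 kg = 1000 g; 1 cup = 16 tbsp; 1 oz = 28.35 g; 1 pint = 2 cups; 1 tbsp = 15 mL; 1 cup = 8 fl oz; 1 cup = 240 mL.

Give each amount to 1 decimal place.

Scaling factor: 52/16 = 13/4 = 3.25.
chopped pecans: 30 g × 13/4 ÷ 28.35 g/oz ≈ 3.4 oz
cocoa powder: (3 cup + 9 tbsp = 3.5625 cup) × 13/4 × 85 g/cup ≈ 984.1 g
butter: 100 g × 13/4 ÷ 28.35 g/oz ≈ 11.5 oz
sour cream: (1 tbsp + 1 tsp = 4/3 tbsp) × 13/4 × 15 mL/tbsp = 65.0 mL
maple syrup: (2 cup + 10 tbsp = 2.625 cup) × 13/4 × 240 mL/cup = 2047.5 mL
cream cheese: 12 oz × 13/4 × 28.35 g/oz ÷ 1000 g/kg ≈ 1.1 kg

chopped pecans: 3.4 oz; cocoa powder: 984.1 g; butter: 11.5 oz; sour cream: 65.0 mL; maple syrup: 2047.5 mL; cream cheese: 1.1 kg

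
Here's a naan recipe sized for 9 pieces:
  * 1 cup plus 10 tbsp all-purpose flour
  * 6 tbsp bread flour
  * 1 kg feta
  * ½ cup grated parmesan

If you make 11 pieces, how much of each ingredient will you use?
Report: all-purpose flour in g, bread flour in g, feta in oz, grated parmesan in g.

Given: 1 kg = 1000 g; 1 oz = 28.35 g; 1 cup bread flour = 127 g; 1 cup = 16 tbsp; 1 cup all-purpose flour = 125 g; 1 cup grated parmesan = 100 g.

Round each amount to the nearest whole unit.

all-purpose flour: 248 g; bread flour: 58 g; feta: 43 oz; grated parmesan: 61 g

Scaling factor: 11/9.
all-purpose flour: (1 cup + 10 tbsp = 1.625 cup) × 11/9 × 125 g/cup ≈ 248 g
bread flour: 6 tbsp × 11/9 ÷ 16 tbsp/cup × 127 g/cup ≈ 58 g
feta: 1 kg × 11/9 × 1000 g/kg ÷ 28.35 g/oz ≈ 43 oz
grated parmesan: 0.5 cup × 11/9 × 100 g/cup ≈ 61 g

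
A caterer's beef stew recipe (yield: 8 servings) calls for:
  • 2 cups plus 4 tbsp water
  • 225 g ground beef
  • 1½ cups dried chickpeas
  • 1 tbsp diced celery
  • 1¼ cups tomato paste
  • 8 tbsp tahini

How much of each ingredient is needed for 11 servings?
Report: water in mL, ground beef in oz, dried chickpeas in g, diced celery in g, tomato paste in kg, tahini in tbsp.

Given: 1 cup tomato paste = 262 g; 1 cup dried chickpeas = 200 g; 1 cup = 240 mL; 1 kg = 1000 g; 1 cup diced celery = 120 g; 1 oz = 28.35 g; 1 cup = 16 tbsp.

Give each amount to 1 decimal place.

Scaling factor: 11/8 = 1.375.
water: (2 cup + 4 tbsp = 2.25 cup) × 11/8 × 240 mL/cup = 742.5 mL
ground beef: 225 g × 11/8 ÷ 28.35 g/oz ≈ 10.9 oz
dried chickpeas: 1.5 cup × 11/8 × 200 g/cup = 412.5 g
diced celery: 1 tbsp × 11/8 ÷ 16 tbsp/cup × 120 g/cup ≈ 10.3 g
tomato paste: 1.25 cup × 11/8 × 262 g/cup ÷ 1000 g/kg ≈ 0.5 kg
tahini: 8 tbsp × 11/8 = 11.0 tbsp

water: 742.5 mL; ground beef: 10.9 oz; dried chickpeas: 412.5 g; diced celery: 10.3 g; tomato paste: 0.5 kg; tahini: 11.0 tbsp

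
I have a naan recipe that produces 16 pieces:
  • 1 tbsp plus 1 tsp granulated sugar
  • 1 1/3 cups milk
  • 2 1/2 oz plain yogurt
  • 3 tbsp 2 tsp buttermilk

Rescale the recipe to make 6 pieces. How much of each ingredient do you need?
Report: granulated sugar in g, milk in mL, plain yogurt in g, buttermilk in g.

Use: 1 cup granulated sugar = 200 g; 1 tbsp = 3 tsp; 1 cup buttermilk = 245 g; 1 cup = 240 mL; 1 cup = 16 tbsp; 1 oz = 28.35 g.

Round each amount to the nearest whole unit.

Scaling factor: 6/16 = 3/8 = 0.375.
granulated sugar: (1 tbsp + 1 tsp = 4/3 tbsp) × 3/8 ÷ 16 tbsp/cup × 200 g/cup ≈ 6 g
milk: 4/3 cup × 3/8 × 240 mL/cup = 120 mL
plain yogurt: 2.5 oz × 3/8 × 28.35 g/oz ≈ 27 g
buttermilk: (3 tbsp + 2 tsp = 11/3 tbsp) × 3/8 ÷ 16 tbsp/cup × 245 g/cup ≈ 21 g

granulated sugar: 6 g; milk: 120 mL; plain yogurt: 27 g; buttermilk: 21 g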